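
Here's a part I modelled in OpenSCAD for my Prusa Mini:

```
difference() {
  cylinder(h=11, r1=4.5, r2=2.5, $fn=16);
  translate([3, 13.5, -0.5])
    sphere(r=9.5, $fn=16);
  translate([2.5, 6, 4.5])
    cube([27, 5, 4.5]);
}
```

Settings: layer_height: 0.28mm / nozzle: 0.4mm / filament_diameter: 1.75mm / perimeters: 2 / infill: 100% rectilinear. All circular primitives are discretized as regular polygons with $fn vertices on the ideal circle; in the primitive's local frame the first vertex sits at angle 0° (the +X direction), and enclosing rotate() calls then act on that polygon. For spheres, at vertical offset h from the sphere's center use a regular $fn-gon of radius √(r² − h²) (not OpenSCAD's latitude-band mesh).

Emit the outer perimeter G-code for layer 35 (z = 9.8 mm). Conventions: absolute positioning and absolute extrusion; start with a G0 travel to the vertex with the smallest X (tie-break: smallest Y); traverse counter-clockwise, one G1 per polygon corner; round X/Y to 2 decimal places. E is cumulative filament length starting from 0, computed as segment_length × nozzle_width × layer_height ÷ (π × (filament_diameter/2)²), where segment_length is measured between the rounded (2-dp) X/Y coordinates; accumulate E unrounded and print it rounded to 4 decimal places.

G0 X-2.72 Y0.00 Z9.80
G1 X-2.51 Y-1.04 E0.0494
G1 X-1.92 Y-1.92 E0.0987
G1 X-1.04 Y-2.51 E0.1481
G1 X0.00 Y-2.72 E0.1975
G1 X1.04 Y-2.51 E0.2469
G1 X1.92 Y-1.92 E0.2962
G1 X2.51 Y-1.04 E0.3455
G1 X2.72 Y0.00 E0.3950
G1 X2.51 Y1.04 E0.4444
G1 X1.92 Y1.92 E0.4937
G1 X1.04 Y2.51 E0.5430
G1 X0.00 Y2.72 E0.5924
G1 X-1.04 Y2.51 E0.6418
G1 X-1.92 Y1.92 E0.6912
G1 X-2.51 Y1.04 E0.7405
G1 X-2.72 Y0.00 E0.7899

At z = 9.8 mm: the cone: at t=0.891 of its height the radius interpolates to r₁+(r₂−r₁)t = 2.718, giving a regular 16-gon of that circumradius; the sphere at (3, 13.5) is absent (|z−center|=10.300 > r=9.5); the cube at (2.5, 6) does not reach this height (z outside [4.5, 9]); Subtracting the remaining from the first: none of the subtracted shapes is present at this height, so the cone is unchanged — 1 connected region. The outline is a single polygon with 16 vertices. Extrusion per mm of travel: 0.4 × 0.28 / (π × 0.875²) = 0.046564. Accumulating E over each segment gives final E = 0.7899.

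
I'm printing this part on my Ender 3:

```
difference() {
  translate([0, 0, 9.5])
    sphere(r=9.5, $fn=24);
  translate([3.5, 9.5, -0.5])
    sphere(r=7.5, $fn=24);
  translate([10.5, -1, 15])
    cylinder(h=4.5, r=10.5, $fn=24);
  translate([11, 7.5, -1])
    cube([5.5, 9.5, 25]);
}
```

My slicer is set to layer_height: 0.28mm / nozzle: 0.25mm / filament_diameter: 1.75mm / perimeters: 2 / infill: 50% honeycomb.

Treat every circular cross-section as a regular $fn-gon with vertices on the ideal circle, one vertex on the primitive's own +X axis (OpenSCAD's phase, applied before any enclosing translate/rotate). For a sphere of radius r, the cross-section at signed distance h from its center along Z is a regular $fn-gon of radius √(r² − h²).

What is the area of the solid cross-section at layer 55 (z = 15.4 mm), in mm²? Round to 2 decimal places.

At z = 15.4 mm: the r=9.5 sphere contributes a regular 24-gon of circumradius √(9.5²−5.9²) = 7.446 (area = (24/2)·7.446²·sin(360°/24) = 172.19 mm²); the sphere at (3.5, 9.5) is not intersected at this z (|z−center|=15.900 > r=7.5); the cylinder at (10.5, -1): section is a regular 24-gon, circumradius r=10.5 (area = (24/2)·10.500²·sin(360°/24) = 342.42 mm²); the cube at (11, 7.5) is present — its section is the full 5.5×9.5 rectangle (area 52.25 mm²); After the difference (first − rest): starting from the r=9.5 sphere (172.19 mm²), the r=10.5 cylinder at (10.5, -1) partially overlaps it — only the 71.51 mm² overlap (of its 342.42 mm²) is removed, clipping the outline; the 5.5×9.5 cube at (11, 7.5) misses the remaining region (no effect) — area = 100.68 mm². Overall, the cross-section is a single solid region. Net area = 100.68 mm².

100.68 mm²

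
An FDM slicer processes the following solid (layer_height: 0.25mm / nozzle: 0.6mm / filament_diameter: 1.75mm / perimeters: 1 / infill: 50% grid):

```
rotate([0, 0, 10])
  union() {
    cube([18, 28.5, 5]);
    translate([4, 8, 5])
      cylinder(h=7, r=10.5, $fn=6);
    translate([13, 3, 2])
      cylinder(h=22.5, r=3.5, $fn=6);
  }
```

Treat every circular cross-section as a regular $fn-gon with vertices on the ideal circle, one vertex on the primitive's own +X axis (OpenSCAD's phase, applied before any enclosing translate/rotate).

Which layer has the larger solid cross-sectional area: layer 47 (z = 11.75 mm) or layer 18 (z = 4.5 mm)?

layer 18 (z = 4.5 mm)

Layer 47 (z = 11.75): the cube does not reach this height (z outside [0, 5]); the cylinder at (4, 8): section is a regular 6-gon, circumradius r=10.5 (area = (6/2)·10.500²·sin(360°/6) = 286.44 mm²); the r=3.5 cylinder at (13, 3) contributes a regular 6-gon of circumradius 3.5 (area = (6/2)·3.500²·sin(360°/6) = 31.83 mm²); Taking the union: the regions partially overlap — summed areas 318.26 mm² minus the doubly-counted overlap 8.34 mm² gives 309.93 mm² — area = 309.93 mm²; (whole slice rotated 10° about Z — lengths, areas and connectivity unchanged). So its area = 309.93 mm². Layer 18 (z = 4.5): the cube (footprint 18×28.5) is included at this height (area 513.00 mm²); the cylinder at (4, 8) does not reach this height (z outside [5, 12]); the r=3.5 cylinder at (13, 3) contributes a regular 6-gon of circumradius 3.5 (area = (6/2)·3.500²·sin(360°/6) = 31.83 mm²); Merging all regions: the regions partially overlap — summed areas 544.83 mm² minus the doubly-counted overlap 31.72 mm² gives 513.11 mm² — area = 513.11 mm²; (rotated 10° about Z; rotation is an isometry so areas/perimeters/island counts are preserved). So its area = 513.11 mm². Layer 18 is larger (513.11 vs 309.93 mm²).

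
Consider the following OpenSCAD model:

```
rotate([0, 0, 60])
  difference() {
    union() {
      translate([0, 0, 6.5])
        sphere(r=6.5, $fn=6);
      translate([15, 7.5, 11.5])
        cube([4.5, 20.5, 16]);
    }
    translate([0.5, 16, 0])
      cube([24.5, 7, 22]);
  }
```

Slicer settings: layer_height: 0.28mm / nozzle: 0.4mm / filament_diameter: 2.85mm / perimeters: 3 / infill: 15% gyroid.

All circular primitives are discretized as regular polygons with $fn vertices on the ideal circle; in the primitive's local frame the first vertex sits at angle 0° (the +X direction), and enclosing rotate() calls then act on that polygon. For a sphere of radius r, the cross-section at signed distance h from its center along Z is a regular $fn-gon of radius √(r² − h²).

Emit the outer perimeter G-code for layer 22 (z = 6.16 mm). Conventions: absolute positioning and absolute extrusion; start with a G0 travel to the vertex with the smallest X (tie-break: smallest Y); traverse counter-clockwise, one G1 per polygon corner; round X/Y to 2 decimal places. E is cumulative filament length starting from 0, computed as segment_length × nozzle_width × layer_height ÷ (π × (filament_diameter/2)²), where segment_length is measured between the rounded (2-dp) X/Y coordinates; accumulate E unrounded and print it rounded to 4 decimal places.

G0 X-6.49 Y0.00 Z6.16
G1 X-3.25 Y-5.62 E0.1139
G1 X3.25 Y-5.62 E0.2280
G1 X6.49 Y0.00 E0.3419
G1 X3.25 Y5.62 E0.4558
G1 X-3.25 Y5.62 E0.5699
G1 X-6.49 Y0.00 E0.6838

At z = 6.16 mm: the r=6.5 sphere slices to a regular 6-gon of circumradius 6.491 (√(r²−h²) with h=0.34 from center); the cube at (15, 7.5) does not reach this height (z outside [11.5, 27.5]); Taking the union: only the r=6.5 sphere is present, so the union is just that shape — 1 connected region; the 24.5×7 cube at (0.5, 16) contributes its full rectangle; Subtracting the remaining from the first: starting from the result so far, the 24.5×7 cube at (0.5, 16) misses the remaining region (no effect) — 1 connected region; (whole slice rotated 60° about Z — lengths, areas and connectivity unchanged). The outline is a single polygon with 6 vertices. Extrusion per mm of travel: 0.4 × 0.28 / (π × 1.425²) = 0.017557. Accumulating E over each segment gives final E = 0.6838.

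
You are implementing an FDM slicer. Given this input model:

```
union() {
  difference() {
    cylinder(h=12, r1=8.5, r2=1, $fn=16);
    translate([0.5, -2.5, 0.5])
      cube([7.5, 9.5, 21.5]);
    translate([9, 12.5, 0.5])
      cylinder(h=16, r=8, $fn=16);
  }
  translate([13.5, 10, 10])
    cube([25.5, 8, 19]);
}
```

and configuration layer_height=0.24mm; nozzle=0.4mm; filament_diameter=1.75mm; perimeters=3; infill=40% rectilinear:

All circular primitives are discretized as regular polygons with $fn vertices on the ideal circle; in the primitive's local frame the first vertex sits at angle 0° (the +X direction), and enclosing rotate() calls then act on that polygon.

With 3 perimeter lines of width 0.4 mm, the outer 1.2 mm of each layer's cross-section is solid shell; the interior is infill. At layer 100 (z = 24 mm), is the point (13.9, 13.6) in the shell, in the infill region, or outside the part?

shell

At z = 24 mm: the cone does not reach this height (z outside [0, 12]); the cube at (0.5, -2.5) is absent (z outside [0.5, 22]); the cylinder at (9, 12.5) does not reach this height (z outside [0.5, 16.5]); After the difference (first − rest): the first operand is absent here, so nothing remains; the 25.5×8 cube at (13.5, 10) contributes its full rectangle; Merging all regions: only the 25.5×8 cube at (13.5, 10) is present, so the union is just that shape — 1 connected region. Overall, the cross-section is a single solid region. The nearest boundary edge runs (13.50, 18.00)→(13.50, 10.00); distance from the point to it = 0.40 mm. The point is inside the cross-section, 0.40 mm from the nearest boundary — within the 1.2 mm shell band (3 × 0.4).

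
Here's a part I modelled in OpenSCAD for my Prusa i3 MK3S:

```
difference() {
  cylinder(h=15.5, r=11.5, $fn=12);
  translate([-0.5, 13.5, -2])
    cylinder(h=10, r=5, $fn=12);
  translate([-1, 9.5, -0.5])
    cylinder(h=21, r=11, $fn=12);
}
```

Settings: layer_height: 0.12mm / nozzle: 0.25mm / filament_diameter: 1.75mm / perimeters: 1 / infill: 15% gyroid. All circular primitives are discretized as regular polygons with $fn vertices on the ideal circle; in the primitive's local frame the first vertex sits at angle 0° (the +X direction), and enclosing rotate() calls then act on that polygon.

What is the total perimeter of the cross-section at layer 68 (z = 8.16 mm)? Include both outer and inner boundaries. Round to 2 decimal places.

At z = 8.16 mm: the cylinder: section is a regular 12-gon, circumradius r=11.5 (perimeter = 2·12·11.500·sin(180°/12) = 71.43 mm); the cylinder at (-0.5, 13.5) is not intersected at this z (z outside [-2, 8]); the cylinder at (-1, 9.5): section is a regular 12-gon, circumradius r=11 (perimeter = 2·12·11.000·sin(180°/12) = 68.33 mm); After the difference (first − rest): starting from the r=11.5 cylinder, the r=11 cylinder at (-1, 9.5) partially overlaps it — only the 176.39 mm² overlap (of its 363.00 mm²) is removed, clipping the outline — boundary = 72.07 mm. Overall, the cross-section is a single solid region. Total boundary length (outer) = 72.07 mm.

72.07 mm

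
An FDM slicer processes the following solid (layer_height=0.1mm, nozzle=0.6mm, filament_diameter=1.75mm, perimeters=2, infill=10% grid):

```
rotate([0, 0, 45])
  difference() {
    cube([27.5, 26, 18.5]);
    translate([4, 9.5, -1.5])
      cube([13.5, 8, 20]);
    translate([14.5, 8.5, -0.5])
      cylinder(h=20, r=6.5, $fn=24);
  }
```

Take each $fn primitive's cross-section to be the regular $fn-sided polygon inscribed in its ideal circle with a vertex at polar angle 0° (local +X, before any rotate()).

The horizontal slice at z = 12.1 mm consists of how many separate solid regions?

1

At z = 12.1 mm: the 27.5×26 cube contributes its full rectangle; the cube at (4, 9.5) (footprint 13.5×8) is included at this height; the cylinder at (14.5, 8.5): section is a regular 24-gon, circumradius r=6.5; Subtracting the remaining from the first: starting from the 27.5×26 cube, the 13.5×8 cube at (4, 9.5) lies wholly inside it (removes its full 108.00 mm² and its 43.00 mm outline becomes a hole wall); the r=6.5 cylinder at (14.5, 8.5) partially overlaps it — only the 89.19 mm² overlap (of its 131.22 mm²) is removed, clipping the outline — 1 connected region with 1 hole; (rotated 45° about Z; rotation is an isometry so areas/perimeters/island counts are preserved). The result has 1 disconnected region.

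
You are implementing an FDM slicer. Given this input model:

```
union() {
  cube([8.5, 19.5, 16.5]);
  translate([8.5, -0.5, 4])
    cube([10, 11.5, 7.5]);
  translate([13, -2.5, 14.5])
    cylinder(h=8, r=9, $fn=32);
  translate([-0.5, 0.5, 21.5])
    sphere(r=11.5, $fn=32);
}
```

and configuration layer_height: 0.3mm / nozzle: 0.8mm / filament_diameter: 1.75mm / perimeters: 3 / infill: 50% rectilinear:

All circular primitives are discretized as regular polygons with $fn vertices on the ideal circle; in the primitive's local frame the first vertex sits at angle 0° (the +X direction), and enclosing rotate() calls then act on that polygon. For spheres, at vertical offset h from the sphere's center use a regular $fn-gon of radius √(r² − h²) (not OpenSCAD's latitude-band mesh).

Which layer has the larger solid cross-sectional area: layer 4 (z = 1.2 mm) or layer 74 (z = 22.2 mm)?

Layer 4 (z = 1.2): the cube (footprint 8.5×19.5) is included at this height (area 165.75 mm²); the cube at (8.5, -0.5) is not intersected at this z (z outside [4, 11.5]); the cylinder at (13, -2.5) is absent (z outside [14.5, 22.5]); the sphere at (-0.5, 0.5) does not reach this height (|z−center|=20.300 > r=11.5); Taking the union: only the 8.5×19.5 cube is present, so the union is just that shape — area = 165.75 mm². So its area = 165.75 mm². Layer 74 (z = 22.2): the cube is not intersected at this z (z outside [0, 16.5]); the cube at (8.5, -0.5) does not reach this height (z outside [4, 11.5]); the cylinder at (13, -2.5): section is a regular 32-gon, circumradius r=9 (area = (32/2)·9.000²·sin(360°/32) = 252.84 mm²); the r=11.5 sphere at (-0.5, 0.5) contributes a regular 32-gon of circumradius √(11.5²−0.7²) = 11.479 (area = (32/2)·11.479²·sin(360°/32) = 411.28 mm²); Taking the union: the regions partially overlap — summed areas 664.12 mm² minus the doubly-counted overlap 67.56 mm² gives 596.56 mm² — area = 596.56 mm². So its area = 596.56 mm². Layer 74 is larger (596.56 vs 165.75 mm²).

layer 74 (z = 22.2 mm)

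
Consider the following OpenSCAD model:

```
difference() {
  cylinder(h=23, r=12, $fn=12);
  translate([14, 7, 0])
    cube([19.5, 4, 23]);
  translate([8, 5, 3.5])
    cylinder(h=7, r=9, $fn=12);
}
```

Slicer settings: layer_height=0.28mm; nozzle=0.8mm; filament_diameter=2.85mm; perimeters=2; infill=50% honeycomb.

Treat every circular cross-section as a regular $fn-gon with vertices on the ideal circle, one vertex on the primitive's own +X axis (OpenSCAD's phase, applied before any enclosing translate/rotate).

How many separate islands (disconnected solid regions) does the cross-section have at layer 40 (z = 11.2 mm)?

1

At z = 11.2 mm: the r=12 cylinder contributes a regular 12-gon of circumradius 12; the cube at (14, 7) (footprint 19.5×4) is included at this height; the cylinder at (8, 5) is absent (z outside [3.5, 10.5]); Subtracting the remaining from the first: starting from the r=12 cylinder, the 19.5×4 cube at (14, 7) misses the remaining region (no effect) — 1 connected region. Overall, the cross-section is a single solid region. Island count = 1.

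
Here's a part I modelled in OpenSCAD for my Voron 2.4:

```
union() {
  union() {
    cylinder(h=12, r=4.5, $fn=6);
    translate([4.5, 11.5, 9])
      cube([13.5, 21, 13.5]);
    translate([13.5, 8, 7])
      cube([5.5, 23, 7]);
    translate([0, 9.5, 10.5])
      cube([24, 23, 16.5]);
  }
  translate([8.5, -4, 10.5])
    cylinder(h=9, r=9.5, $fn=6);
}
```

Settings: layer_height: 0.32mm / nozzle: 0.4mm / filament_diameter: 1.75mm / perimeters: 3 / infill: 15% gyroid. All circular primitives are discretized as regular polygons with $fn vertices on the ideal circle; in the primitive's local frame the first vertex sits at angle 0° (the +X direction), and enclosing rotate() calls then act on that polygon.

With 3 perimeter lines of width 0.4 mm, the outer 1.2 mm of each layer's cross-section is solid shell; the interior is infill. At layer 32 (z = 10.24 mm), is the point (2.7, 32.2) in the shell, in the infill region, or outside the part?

outside

At z = 10.24 mm: the cylinder: section is a regular 6-gon, circumradius r=4.5; the cube at (4.5, 11.5) is present — its section is the full 13.5×21 rectangle; the cube at (13.5, 8) (footprint 5.5×23) is included at this height; the cube at (0, 9.5) does not reach this height (z outside [10.5, 27]); Combining (union): the regions partially overlap (shared area 87.75 mm²), so overlapping operands fuse into one piece — 2 connected regions; the cylinder at (8.5, -4) is not intersected at this z (z outside [10.5, 19.5]); Combining (union): only the result so far is present, so the union is just that shape — 2 connected regions. Overall, the cross-section has 2 separate islands. The nearest boundary edge runs (4.50, 11.50)→(4.50, 32.50); distance from the point to it = 1.80 mm. The point is not inside any of the regions above, so it lies outside the cross-section (1.80 mm from the nearest boundary).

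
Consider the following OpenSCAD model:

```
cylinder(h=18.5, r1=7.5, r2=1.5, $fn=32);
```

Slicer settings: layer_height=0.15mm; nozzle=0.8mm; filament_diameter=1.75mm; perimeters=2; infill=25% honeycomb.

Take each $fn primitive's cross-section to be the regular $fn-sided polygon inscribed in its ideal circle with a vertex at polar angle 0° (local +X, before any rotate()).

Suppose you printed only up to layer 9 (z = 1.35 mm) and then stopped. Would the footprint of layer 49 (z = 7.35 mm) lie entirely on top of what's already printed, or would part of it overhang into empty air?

Compare the two slices. At z = 1.35: the cone contributes a regular 32-gon of circumradius 7.062 (interpolated between r1=7.5 and r2=1.5 at t=0.073) (area = (32/2)·7.062²·sin(360°/32) = 155.68 mm²). At z = 7.35: the cone: at t=0.397 of its height the radius interpolates to r₁+(r₂−r₁)t = 5.116, giving a regular 32-gon of that circumradius (area = (32/2)·5.116²·sin(360°/32) = 81.71 mm²). Checking containment: the cross-section at z = 7.35 is a subset of the cross-section at z = 1.35.

entirely on top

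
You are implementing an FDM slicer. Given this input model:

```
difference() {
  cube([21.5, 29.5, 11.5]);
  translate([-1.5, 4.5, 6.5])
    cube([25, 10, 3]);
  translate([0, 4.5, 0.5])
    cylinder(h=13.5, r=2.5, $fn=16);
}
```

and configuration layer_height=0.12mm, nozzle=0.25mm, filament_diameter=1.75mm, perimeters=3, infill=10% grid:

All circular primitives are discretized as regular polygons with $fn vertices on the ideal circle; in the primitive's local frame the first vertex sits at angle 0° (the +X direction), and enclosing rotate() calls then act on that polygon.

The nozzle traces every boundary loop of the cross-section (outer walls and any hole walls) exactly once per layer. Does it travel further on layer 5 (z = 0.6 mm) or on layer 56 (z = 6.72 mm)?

Layer 5 (z = 0.6): the 21.5×29.5 cube contributes its full rectangle (perimeter 102.00 mm); the cube at (-1.5, 4.5) does not reach this height (z outside [6.5, 9.5]); the r=2.5 cylinder at (0, 4.5) gives a regular 16-gon of circumradius 2.5 (constant along its height) (perimeter = 2·16·2.500·sin(180°/16) = 15.61 mm); Taking the first minus the rest: starting from the 21.5×29.5 cube, the r=2.5 cylinder at (0, 4.5) partially overlaps it — only the 9.57 mm² overlap (of its 19.13 mm²) is removed, clipping the outline — boundary = 104.80 mm. So its perimeter = 104.80 mm. Layer 56 (z = 6.72): the cube (footprint 21.5×29.5) is included at this height (perimeter 102.00 mm); the cube at (-1.5, 4.5) (footprint 25×10) is included at this height (perimeter 70.00 mm); the r=2.5 cylinder at (0, 4.5) gives a regular 16-gon of circumradius 2.5 (constant along its height) (perimeter = 2·16·2.500·sin(180°/16) = 15.61 mm); Taking the first minus the rest: starting from the 21.5×29.5 cube, the 25×10 cube at (-1.5, 4.5) partially overlaps it — only the 215.00 mm² overlap (of its 250.00 mm²) is removed, clipping the outline; the r=2.5 cylinder at (0, 4.5) partially overlaps it — only the 4.78 mm² overlap (of its 19.13 mm²) is removed, clipping the outline — boundary = 123.90 mm. So its perimeter = 123.90 mm. Layer 56 is larger (123.90 vs 104.80 mm).

layer 56 (z = 6.72 mm)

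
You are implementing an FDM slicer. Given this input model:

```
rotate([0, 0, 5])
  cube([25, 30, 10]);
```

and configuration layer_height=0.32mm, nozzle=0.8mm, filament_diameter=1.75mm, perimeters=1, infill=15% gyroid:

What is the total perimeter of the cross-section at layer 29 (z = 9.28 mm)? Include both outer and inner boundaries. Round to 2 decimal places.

110.00 mm

At z = 9.28 mm: the 25×30 cube contributes its full rectangle (perimeter 110.00 mm); (whole slice rotated 5° about Z — lengths, areas and connectivity unchanged). Overall, the cross-section is a single solid region. Total boundary length (outer) = 110.00 mm.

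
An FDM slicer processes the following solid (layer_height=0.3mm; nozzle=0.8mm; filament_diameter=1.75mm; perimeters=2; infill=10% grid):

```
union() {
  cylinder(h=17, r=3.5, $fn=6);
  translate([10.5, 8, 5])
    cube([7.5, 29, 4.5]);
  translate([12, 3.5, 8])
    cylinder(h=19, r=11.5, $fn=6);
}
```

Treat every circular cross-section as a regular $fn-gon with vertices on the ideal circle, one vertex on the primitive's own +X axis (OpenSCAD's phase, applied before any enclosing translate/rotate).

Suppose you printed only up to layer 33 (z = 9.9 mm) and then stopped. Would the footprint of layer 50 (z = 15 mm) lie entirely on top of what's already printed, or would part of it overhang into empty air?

entirely on top

Compare the two slices. At z = 9.9: the r=3.5 cylinder gives a regular 6-gon of circumradius 3.5 (constant along its height) (area = (6/2)·3.500²·sin(360°/6) = 31.83 mm²); the cube at (10.5, 8) is not intersected at this z (z outside [5, 9.5]); the r=11.5 cylinder at (12, 3.5) gives a regular 6-gon of circumradius 11.5 (constant along its height) (area = (6/2)·11.500²·sin(360°/6) = 343.60 mm²); Merging all regions: the regions partially overlap — summed areas 375.42 mm² minus the doubly-counted overlap 3.38 mm² gives 372.04 mm² — area = 372.04 mm². At z = 15: the cylinder: section is a regular 6-gon, circumradius r=3.5 (area = (6/2)·3.500²·sin(360°/6) = 31.83 mm²); the cube at (10.5, 8) is not intersected at this z (z outside [5, 9.5]); the r=11.5 cylinder at (12, 3.5) contributes a regular 6-gon of circumradius 11.5 (area = (6/2)·11.500²·sin(360°/6) = 343.60 mm²); Combining (union): the regions partially overlap — summed areas 375.42 mm² minus the doubly-counted overlap 3.38 mm² gives 372.04 mm² — area = 372.04 mm². Checking containment: the cross-section at z = 15 is a subset of the cross-section at z = 9.9.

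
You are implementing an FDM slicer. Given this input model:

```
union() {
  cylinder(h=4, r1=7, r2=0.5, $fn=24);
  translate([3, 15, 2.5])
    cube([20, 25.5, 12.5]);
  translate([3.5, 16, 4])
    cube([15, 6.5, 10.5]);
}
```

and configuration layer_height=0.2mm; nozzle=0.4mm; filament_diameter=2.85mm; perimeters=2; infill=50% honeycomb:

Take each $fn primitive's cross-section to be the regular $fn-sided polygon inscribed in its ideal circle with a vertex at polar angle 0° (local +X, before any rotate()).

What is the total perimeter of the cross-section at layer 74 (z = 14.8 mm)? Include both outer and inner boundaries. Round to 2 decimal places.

At z = 14.8 mm: the cone does not reach this height (z outside [0, 4]); the 20×25.5 cube at (3, 15) contributes its full rectangle (perimeter 91.00 mm); the cube at (3.5, 16) does not reach this height (z outside [4, 14.5]); Combining (union): only the 20×25.5 cube at (3, 15) is present, so the union is just that shape — boundary = 91.00 mm. Overall, the cross-section is a single solid region. Total boundary length (outer) = 91.00 mm.

91.00 mm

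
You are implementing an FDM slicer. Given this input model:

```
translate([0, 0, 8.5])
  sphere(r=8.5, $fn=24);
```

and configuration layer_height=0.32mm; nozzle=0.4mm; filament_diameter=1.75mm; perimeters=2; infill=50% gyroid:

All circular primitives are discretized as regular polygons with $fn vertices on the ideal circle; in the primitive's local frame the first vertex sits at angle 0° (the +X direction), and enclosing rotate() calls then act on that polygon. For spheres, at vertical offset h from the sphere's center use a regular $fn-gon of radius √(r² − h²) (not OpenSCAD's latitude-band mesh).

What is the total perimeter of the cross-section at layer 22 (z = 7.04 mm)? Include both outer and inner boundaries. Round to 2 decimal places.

At z = 7.04 mm: the r=8.5 sphere slices to a regular 24-gon of circumradius 8.374 (√(r²−h²) with h=1.46 from center) (perimeter = 2·24·8.374·sin(180°/24) = 52.46 mm). Overall, the cross-section is a single solid region. Total boundary length (outer) = 52.46 mm.

52.46 mm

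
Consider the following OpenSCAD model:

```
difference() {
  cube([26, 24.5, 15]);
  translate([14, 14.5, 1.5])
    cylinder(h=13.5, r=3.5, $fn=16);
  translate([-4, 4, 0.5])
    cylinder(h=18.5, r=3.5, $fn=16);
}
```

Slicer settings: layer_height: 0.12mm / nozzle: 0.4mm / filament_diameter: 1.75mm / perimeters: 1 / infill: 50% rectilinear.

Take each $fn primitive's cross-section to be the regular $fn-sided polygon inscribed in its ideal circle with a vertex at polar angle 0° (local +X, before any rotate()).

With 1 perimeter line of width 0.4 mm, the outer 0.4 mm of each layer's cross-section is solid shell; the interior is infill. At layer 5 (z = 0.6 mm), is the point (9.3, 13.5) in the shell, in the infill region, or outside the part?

At z = 0.6 mm: the cube is present — its section is the full 26×24.5 rectangle; the cylinder at (14, 14.5) is absent (z outside [1.5, 15]); the cylinder at (-4, 4): section is a regular 16-gon, circumradius r=3.5; After the difference (first − rest): starting from the 26×24.5 cube, the r=3.5 cylinder at (-4, 4) misses the remaining region (no effect) — 1 connected region. Overall, the cross-section is a single solid region. The nearest boundary edge runs (0.00, 0.00)→(0.00, 24.50); distance from the point to it = 9.30 mm. The point is inside the cross-section and 9.30 mm from the nearest boundary — more than the 0.4 mm shell width (1 × 0.4), so it's in the infill interior.

infill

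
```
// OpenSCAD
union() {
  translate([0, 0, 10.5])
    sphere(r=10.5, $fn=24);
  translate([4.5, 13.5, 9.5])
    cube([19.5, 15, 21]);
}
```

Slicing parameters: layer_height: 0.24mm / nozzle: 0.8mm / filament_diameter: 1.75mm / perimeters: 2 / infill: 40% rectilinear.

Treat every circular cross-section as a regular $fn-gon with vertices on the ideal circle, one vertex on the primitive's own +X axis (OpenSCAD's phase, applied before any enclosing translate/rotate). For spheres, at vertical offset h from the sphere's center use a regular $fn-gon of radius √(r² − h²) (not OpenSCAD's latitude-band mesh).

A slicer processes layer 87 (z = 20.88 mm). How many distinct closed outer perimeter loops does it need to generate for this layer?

2

At z = 20.88 mm: the r=10.5 sphere contributes a regular 24-gon of circumradius √(10.5²−10.38²) = 1.583; the cube at (4.5, 13.5) (footprint 19.5×15) is included at this height; Taking the union: the 2 present regions are separate (no shared area or edge), so areas and boundary lengths simply add and each stays a separate island — 2 connected regions. The result has 2 disconnected regions.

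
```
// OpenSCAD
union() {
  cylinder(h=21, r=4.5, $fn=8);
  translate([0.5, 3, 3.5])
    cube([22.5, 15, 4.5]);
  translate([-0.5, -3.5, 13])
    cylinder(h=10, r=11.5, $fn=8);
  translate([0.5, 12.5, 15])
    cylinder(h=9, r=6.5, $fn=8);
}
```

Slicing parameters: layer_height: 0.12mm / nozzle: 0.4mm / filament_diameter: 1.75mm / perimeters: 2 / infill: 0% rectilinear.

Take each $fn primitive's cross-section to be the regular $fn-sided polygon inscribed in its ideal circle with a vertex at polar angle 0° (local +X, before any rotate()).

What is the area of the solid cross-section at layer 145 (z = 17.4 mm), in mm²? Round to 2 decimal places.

488.94 mm²

At z = 17.4 mm: the r=4.5 cylinder contributes a regular 8-gon of circumradius 4.5 (area = (8/2)·4.500²·sin(360°/8) = 57.28 mm²); the cube at (0.5, 3) does not reach this height (z outside [3.5, 8]); the r=11.5 cylinder at (-0.5, -3.5) gives a regular 8-gon of circumradius 11.5 (constant along its height) (area = (8/2)·11.500²·sin(360°/8) = 374.06 mm²); the r=6.5 cylinder at (0.5, 12.5) gives a regular 8-gon of circumradius 6.5 (constant along its height) (area = (8/2)·6.500²·sin(360°/8) = 119.50 mm²); Taking the union: the regions partially overlap — summed areas 550.84 mm² minus the doubly-counted overlap 61.90 mm² gives 488.94 mm² — area = 488.94 mm². Overall, the cross-section is a single solid region. Net area = 488.94 mm².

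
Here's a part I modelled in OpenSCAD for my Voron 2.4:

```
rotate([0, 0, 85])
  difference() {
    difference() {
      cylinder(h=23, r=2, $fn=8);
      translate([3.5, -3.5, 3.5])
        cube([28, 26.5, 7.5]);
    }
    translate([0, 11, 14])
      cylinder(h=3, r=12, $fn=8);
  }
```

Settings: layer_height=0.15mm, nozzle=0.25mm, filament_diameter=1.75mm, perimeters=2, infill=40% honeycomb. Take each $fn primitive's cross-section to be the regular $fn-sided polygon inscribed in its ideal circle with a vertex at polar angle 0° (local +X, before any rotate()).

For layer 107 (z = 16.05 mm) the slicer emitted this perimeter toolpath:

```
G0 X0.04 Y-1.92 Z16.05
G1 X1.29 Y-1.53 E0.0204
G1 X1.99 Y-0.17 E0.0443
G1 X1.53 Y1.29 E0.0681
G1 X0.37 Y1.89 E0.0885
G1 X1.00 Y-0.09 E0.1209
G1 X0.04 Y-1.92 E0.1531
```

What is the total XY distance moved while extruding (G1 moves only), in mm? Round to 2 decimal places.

9.82 mm

Sum the Euclidean lengths of each G1 segment: total = 9.82 mm.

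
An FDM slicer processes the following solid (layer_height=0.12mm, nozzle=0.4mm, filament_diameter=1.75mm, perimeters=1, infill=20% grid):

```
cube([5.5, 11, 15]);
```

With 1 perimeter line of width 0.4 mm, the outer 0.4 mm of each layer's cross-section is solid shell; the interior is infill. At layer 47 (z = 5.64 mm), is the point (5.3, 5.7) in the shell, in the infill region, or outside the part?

At z = 5.64 mm: the cube (footprint 5.5×11) is included at this height. Overall, the cross-section is a single solid region. The nearest boundary edge runs (5.50, 0.00)→(5.50, 11.00); distance from the point to it = 0.20 mm. The point is inside the cross-section, 0.20 mm from the nearest boundary — within the 0.4 mm shell band (1 × 0.4).

shell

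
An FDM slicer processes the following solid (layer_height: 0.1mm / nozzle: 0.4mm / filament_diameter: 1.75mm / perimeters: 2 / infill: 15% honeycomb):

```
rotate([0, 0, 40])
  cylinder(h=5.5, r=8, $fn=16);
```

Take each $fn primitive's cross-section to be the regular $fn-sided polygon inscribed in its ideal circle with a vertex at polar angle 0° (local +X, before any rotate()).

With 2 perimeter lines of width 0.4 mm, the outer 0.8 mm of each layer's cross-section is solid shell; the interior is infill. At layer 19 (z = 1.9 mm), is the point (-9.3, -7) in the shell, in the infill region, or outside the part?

outside

At z = 1.9 mm: the cylinder: section is a regular 16-gon, circumradius r=8; (rotated 40° about Z; rotation is an isometry so areas/perimeters/island counts are preserved). Overall, the cross-section is a single solid region. Undo the 40° rotation: the query point maps to (-11.624, 0.616) in the un-rotated model frame. The nearest boundary edge runs (-7.39, 3.06)→(-8.00, 0.00); distance from the point to it = 3.68 mm. The point is not inside any of the regions above, so it lies outside the cross-section (3.68 mm from the nearest boundary).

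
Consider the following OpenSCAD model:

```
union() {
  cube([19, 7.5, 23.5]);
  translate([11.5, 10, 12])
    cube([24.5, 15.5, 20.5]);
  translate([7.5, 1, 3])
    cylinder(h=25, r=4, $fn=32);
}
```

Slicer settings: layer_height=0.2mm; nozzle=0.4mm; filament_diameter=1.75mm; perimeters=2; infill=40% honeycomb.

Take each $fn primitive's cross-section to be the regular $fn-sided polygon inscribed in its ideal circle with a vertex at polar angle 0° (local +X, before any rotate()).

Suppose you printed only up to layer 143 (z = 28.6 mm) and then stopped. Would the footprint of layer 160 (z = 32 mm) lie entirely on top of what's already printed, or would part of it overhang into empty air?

Compare the two slices. At z = 28.6: the cube is absent (z outside [0, 23.5]); the 24.5×15.5 cube at (11.5, 10) contributes its full rectangle (area 379.75 mm²); the cylinder at (7.5, 1) is not intersected at this z (z outside [3, 28]); Taking the union: only the 24.5×15.5 cube at (11.5, 10) is present, so the union is just that shape — area = 379.75 mm². At z = 32: the cube is absent (z outside [0, 23.5]); the cube at (11.5, 10) (footprint 24.5×15.5) is included at this height (area 379.75 mm²); the cylinder at (7.5, 1) does not reach this height (z outside [3, 28]); Combining (union): only the 24.5×15.5 cube at (11.5, 10) is present, so the union is just that shape — area = 379.75 mm². Checking containment: the cross-section at z = 32 is a subset of the cross-section at z = 28.6.

entirely on top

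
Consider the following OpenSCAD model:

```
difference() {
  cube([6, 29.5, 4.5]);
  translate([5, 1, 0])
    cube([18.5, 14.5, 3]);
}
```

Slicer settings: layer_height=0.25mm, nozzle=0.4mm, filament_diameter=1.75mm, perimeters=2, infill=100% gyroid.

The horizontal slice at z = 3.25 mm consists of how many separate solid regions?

1

At z = 3.25 mm: the cube (footprint 6×29.5) is included at this height; the cube at (5, 1) does not reach this height (z outside [0, 3]); Taking the first minus the rest: none of the subtracted shapes is present at this height, so the 6×29.5 cube is unchanged — 1 connected region. The result has 1 disconnected region.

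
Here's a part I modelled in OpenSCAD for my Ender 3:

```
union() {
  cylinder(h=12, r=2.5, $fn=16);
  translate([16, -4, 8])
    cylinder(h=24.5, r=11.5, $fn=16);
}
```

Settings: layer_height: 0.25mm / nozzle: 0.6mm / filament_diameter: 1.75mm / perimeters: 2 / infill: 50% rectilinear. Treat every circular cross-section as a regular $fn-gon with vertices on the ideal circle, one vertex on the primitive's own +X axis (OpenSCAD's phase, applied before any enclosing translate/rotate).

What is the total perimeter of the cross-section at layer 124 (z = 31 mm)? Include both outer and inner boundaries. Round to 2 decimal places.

At z = 31 mm: the cylinder does not reach this height (z outside [0, 12]); the r=11.5 cylinder at (16, -4) gives a regular 16-gon of circumradius 11.5 (constant along its height) (perimeter = 2·16·11.500·sin(180°/16) = 71.79 mm); Combining (union): only the r=11.5 cylinder at (16, -4) is present, so the union is just that shape — boundary = 71.79 mm. Overall, the cross-section is a single solid region. Total boundary length (outer) = 71.79 mm.

71.79 mm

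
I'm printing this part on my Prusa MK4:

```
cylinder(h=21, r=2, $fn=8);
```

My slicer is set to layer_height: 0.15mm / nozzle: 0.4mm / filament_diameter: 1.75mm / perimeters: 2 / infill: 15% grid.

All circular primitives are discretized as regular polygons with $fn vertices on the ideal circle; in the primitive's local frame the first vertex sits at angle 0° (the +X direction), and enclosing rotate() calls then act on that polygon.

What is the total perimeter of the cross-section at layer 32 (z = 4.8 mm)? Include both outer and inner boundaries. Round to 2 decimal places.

12.25 mm

At z = 4.8 mm: the r=2 cylinder gives a regular 8-gon of circumradius 2 (constant along its height) (perimeter = 2·8·2.000·sin(180°/8) = 12.25 mm). Overall, the cross-section is a single solid region. Total boundary length (outer) = 12.25 mm.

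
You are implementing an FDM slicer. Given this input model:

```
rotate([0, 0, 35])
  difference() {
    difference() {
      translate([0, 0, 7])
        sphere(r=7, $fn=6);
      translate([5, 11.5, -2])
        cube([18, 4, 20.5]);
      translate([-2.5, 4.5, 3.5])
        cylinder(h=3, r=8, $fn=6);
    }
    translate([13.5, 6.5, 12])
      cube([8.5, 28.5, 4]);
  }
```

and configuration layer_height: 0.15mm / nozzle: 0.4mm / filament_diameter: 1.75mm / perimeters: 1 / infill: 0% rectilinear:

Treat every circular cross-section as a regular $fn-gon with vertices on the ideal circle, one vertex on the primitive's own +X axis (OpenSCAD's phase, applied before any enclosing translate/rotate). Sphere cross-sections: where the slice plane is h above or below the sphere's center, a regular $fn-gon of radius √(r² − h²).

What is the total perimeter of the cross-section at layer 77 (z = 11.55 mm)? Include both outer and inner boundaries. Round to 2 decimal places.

At z = 11.55 mm: the sphere: section is a regular 6-gon, circumradius = √(r²−h²) = √(7²−4.55²) = 5.320 (perimeter = 2·6·5.320·sin(180°/6) = 31.92 mm); the 18×4 cube at (5, 11.5) contributes its full rectangle (perimeter 44.00 mm); the cylinder at (-2.5, 4.5) is absent (z outside [3.5, 6.5]); Taking the first minus the rest: starting from the r=7 sphere, the 18×4 cube at (5, 11.5) misses the remaining region (no effect) — boundary = 31.92 mm; the cube at (13.5, 6.5) is absent (z outside [12, 16]); After the difference (first − rest): none of the subtracted shapes is present at this height, so the result so far is unchanged — boundary = 31.92 mm; (whole slice rotated 35° about Z — lengths, areas and connectivity unchanged). Overall, the cross-section is a single solid region. Total boundary length (outer) = 31.92 mm.

31.92 mm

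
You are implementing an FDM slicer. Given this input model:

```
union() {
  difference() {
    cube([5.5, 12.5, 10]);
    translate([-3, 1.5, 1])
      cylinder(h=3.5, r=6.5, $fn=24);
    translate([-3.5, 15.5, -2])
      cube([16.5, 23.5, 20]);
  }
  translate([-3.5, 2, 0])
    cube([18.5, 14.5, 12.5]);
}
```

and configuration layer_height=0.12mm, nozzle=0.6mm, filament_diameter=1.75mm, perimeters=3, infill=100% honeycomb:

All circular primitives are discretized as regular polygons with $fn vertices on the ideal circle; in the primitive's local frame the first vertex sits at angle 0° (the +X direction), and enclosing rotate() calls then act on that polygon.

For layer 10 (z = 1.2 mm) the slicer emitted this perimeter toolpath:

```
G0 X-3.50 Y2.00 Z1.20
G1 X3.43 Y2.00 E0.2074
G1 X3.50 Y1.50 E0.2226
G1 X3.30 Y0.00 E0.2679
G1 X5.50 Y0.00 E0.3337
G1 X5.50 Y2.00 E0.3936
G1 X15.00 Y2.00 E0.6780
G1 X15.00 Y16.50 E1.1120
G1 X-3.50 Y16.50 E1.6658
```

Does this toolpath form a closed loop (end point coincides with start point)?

Start point (G0): (-3.50, 2.00). End point (last G1): the path does not return to the start — open.

no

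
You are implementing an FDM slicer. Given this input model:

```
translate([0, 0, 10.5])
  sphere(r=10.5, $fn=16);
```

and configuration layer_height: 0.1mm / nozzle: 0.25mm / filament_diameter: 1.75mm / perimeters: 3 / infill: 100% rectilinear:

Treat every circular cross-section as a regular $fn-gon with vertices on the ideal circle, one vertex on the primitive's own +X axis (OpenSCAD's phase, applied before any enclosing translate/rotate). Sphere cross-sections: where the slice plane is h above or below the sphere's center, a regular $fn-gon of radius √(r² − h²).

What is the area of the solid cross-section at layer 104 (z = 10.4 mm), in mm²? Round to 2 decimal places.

At z = 10.4 mm: the sphere: section is a regular 16-gon, circumradius = √(r²−h²) = √(10.5²−0.1²) = 10.500 (area = (16/2)·10.500²·sin(360°/16) = 337.50 mm²). Overall, the cross-section is a single solid region. Net area = 337.50 mm².

337.50 mm²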